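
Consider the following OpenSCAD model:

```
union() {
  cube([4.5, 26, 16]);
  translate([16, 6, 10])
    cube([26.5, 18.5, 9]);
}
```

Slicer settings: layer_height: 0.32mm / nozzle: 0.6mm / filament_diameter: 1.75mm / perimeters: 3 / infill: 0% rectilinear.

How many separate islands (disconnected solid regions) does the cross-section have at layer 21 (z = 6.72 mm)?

1

At z = 6.72 mm: the 4.5×26 cube contributes its full rectangle; the cube at (16, 6) is not intersected at this z (z outside [10, 19]); Combining (union): only the 4.5×26 cube is present, so the union is just that shape — 1 connected region. Overall, the cross-section is a single solid region. Island count = 1.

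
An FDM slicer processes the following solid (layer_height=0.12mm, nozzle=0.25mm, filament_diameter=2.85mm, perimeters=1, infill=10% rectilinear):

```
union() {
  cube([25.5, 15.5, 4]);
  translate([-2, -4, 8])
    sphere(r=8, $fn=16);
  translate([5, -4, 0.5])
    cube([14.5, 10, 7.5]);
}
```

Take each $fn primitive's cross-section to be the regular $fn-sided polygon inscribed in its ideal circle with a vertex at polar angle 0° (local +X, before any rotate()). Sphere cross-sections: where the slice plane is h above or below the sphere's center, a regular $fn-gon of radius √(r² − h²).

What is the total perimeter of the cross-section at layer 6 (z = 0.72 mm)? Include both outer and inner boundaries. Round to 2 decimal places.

At z = 0.72 mm: the cube is present — its section is the full 25.5×15.5 rectangle (perimeter 82.00 mm); the r=8 sphere at (-2, -4) contributes a regular 16-gon of circumradius √(8²−7.28²) = 3.317 (perimeter = 2·16·3.317·sin(180°/16) = 20.71 mm); the cube at (5, -4) (footprint 14.5×10) is included at this height (perimeter 49.00 mm); Merging all regions: the regions partially overlap (shared area 87.00 mm²), so the edge portions inside another operand are dropped and the merged outline is re-measured after clipping — boundary = 110.71 mm. Overall, the cross-section has 2 separate islands. Total boundary length (outer) = 110.71 mm.

110.71 mm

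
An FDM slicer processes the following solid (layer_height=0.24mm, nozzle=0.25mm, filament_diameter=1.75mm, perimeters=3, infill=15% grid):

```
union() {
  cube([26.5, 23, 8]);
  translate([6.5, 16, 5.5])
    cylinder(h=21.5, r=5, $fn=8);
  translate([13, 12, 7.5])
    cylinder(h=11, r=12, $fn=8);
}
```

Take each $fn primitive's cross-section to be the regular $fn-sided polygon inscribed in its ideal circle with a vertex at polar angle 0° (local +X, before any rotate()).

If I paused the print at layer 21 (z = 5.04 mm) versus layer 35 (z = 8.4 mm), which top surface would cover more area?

Layer 21 (z = 5.04): the cube is present — its section is the full 26.5×23 rectangle (area 609.50 mm²); the cylinder at (6.5, 16) is absent (z outside [5.5, 27]); the cylinder at (13, 12) is absent (z outside [7.5, 18.5]); Combining (union): only the 26.5×23 cube is present, so the union is just that shape — area = 609.50 mm². So its area = 609.50 mm². Layer 35 (z = 8.4): the cube is absent (z outside [0, 8]); the r=5 cylinder at (6.5, 16) contributes a regular 8-gon of circumradius 5 (area = (8/2)·5.000²·sin(360°/8) = 70.71 mm²); the r=12 cylinder at (13, 12) gives a regular 8-gon of circumradius 12 (constant along its height) (area = (8/2)·12.000²·sin(360°/8) = 407.29 mm²); Merging all regions: the regions partially overlap — summed areas 478.00 mm² minus the doubly-counted overlap 65.48 mm² gives 412.53 mm² — area = 412.53 mm². So its area = 412.53 mm². Layer 21 is larger (609.50 vs 412.53 mm²).

layer 21 (z = 5.04 mm)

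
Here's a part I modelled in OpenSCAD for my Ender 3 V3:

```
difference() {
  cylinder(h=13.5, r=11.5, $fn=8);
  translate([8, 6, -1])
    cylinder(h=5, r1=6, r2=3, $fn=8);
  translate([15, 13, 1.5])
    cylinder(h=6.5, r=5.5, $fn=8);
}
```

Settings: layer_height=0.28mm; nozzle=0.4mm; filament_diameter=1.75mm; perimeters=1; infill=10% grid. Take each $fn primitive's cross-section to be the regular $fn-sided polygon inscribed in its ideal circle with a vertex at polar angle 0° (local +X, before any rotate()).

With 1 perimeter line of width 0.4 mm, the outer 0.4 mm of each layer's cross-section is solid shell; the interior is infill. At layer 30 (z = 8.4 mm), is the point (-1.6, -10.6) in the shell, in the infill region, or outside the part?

At z = 8.4 mm: the r=11.5 cylinder gives a regular 8-gon of circumradius 11.5 (constant along its height); the cone at (8, 6) is absent (z outside [-1, 4]); the cylinder at (15, 13) is absent (z outside [1.5, 8]); Subtracting the remaining from the first: none of the subtracted shapes is present at this height, so the r=11.5 cylinder is unchanged — 1 connected region. Overall, the cross-section is a single solid region. The nearest boundary edge runs (-8.13, -8.13)→(-0.00, -11.50); distance from the point to it = 0.22 mm. The point is inside the cross-section, 0.22 mm from the nearest boundary — within the 0.4 mm shell band (1 × 0.4).

shell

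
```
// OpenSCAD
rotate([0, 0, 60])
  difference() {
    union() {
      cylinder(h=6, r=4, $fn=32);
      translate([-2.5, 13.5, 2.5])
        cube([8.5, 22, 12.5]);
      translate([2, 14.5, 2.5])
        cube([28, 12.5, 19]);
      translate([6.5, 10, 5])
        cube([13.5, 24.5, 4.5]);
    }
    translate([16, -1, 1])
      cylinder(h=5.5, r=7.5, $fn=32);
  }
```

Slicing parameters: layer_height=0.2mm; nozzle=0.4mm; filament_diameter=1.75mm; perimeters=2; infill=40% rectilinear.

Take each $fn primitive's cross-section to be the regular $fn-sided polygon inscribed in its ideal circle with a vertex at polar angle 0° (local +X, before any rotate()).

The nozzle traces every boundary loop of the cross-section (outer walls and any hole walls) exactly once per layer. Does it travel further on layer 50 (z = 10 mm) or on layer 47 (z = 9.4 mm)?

layer 47 (z = 9.4 mm)

Layer 50 (z = 10): the cylinder does not reach this height (z outside [0, 6]); the cube at (-2.5, 13.5) (footprint 8.5×22) is included at this height (perimeter 61.00 mm); the cube at (2, 14.5) (footprint 28×12.5) is included at this height (perimeter 81.00 mm); the cube at (6.5, 10) does not reach this height (z outside [5, 9.5]); Taking the union: the regions partially overlap (shared area 50.00 mm²), so the edge portions inside another operand are dropped and the merged outline is re-measured after clipping — boundary = 109.00 mm; the cylinder at (16, -1) does not reach this height (z outside [1, 6.5]); After the difference (first − rest): none of the subtracted shapes is present at this height, so the result so far is unchanged — boundary = 109.00 mm; (rotated 60° about Z; rotation is an isometry so areas/perimeters/island counts are preserved). So its perimeter = 109.00 mm. Layer 47 (z = 9.4): the cylinder does not reach this height (z outside [0, 6]); the cube at (-2.5, 13.5) is present — its section is the full 8.5×22 rectangle (perimeter 61.00 mm); the cube at (2, 14.5) (footprint 28×12.5) is included at this height (perimeter 81.00 mm); the 13.5×24.5 cube at (6.5, 10) contributes its full rectangle (perimeter 76.00 mm); Merging all regions: the regions partially overlap (shared area 218.75 mm²), so the edge portions inside another operand are dropped and the merged outline is re-measured after clipping — boundary = 133.00 mm; the cylinder at (16, -1) is absent (z outside [1, 6.5]); After the difference (first − rest): none of the subtracted shapes is present at this height, so the result so far is unchanged — boundary = 133.00 mm; (rotated 60° about Z; rotation is an isometry so areas/perimeters/island counts are preserved). So its perimeter = 133.00 mm. Layer 47 is larger (133.00 vs 109.00 mm).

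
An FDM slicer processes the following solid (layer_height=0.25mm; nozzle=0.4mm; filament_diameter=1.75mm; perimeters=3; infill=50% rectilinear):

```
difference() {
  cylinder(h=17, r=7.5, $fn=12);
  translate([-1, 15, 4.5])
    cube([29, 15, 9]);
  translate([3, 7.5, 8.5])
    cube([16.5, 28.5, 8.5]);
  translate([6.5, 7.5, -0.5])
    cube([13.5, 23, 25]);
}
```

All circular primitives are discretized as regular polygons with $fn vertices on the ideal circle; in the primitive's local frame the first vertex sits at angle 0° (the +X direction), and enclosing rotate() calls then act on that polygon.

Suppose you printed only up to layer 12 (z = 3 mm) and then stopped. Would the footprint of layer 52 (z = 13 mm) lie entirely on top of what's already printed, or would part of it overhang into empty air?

entirely on top

Compare the two slices. At z = 3: the r=7.5 cylinder contributes a regular 12-gon of circumradius 7.5 (area = (12/2)·7.500²·sin(360°/12) = 168.75 mm²); the cube at (-1, 15) does not reach this height (z outside [4.5, 13.5]); the cube at (3, 7.5) does not reach this height (z outside [8.5, 17]); the cube at (6.5, 7.5) is present — its section is the full 13.5×23 rectangle (area 310.50 mm²); After the difference (first − rest): starting from the r=7.5 cylinder (168.75 mm²), the 13.5×23 cube at (6.5, 7.5) misses the remaining region (no effect) — area = 168.75 mm². At z = 13: the r=7.5 cylinder gives a regular 12-gon of circumradius 7.5 (constant along its height) (area = (12/2)·7.500²·sin(360°/12) = 168.75 mm²); the cube at (-1, 15) is present — its section is the full 29×15 rectangle (area 435.00 mm²); the 16.5×28.5 cube at (3, 7.5) contributes its full rectangle (area 470.25 mm²); the cube at (6.5, 7.5) (footprint 13.5×23) is included at this height (area 310.50 mm²); Subtracting the remaining from the first: starting from the r=7.5 cylinder (168.75 mm²), the 29×15 cube at (-1, 15) misses the remaining region (no effect); the 16.5×28.5 cube at (3, 7.5) misses the remaining region (no effect); the 13.5×23 cube at (6.5, 7.5) misses the remaining region (no effect) — area = 168.75 mm². Checking containment: the cross-section at z = 13 is a subset of the cross-section at z = 3.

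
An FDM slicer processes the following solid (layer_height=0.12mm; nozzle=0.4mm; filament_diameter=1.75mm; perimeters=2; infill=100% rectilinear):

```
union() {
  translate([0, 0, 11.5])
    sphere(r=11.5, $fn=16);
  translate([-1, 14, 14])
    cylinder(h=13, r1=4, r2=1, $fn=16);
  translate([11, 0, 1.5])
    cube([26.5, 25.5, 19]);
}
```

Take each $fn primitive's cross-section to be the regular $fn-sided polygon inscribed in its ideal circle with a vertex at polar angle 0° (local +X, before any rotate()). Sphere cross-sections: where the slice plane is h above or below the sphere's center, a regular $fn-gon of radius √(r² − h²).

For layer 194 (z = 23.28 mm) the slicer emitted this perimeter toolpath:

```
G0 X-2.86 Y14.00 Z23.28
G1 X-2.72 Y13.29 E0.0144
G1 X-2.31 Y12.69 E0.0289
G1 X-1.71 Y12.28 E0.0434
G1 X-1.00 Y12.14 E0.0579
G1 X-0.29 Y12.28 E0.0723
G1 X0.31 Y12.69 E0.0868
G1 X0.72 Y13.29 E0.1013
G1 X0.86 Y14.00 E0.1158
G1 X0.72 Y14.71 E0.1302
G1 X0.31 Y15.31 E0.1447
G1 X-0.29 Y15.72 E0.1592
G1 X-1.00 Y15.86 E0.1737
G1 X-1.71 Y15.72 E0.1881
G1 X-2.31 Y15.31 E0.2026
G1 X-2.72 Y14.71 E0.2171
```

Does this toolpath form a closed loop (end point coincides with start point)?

Start point (G0): (-2.86, 14.00). End point (last G1): the path does not return to the start — open.

no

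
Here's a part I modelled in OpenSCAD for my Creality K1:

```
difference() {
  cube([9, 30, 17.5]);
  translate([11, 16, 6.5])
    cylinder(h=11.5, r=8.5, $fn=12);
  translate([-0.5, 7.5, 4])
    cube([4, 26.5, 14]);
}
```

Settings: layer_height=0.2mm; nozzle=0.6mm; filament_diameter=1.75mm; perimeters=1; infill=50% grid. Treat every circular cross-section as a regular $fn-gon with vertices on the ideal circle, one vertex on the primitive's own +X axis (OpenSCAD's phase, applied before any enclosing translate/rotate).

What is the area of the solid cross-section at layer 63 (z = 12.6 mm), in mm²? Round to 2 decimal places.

119.54 mm²

At z = 12.6 mm: the cube is present — its section is the full 9×30 rectangle (area 270.00 mm²); the r=8.5 cylinder at (11, 16) contributes a regular 12-gon of circumradius 8.5 (area = (12/2)·8.500²·sin(360°/12) = 216.75 mm²); the cube at (-0.5, 7.5) is present — its section is the full 4×26.5 rectangle (area 106.00 mm²); After the difference (first − rest): starting from the 9×30 cube (270.00 mm²), the r=8.5 cylinder at (11, 16) partially overlaps it — only the 75.45 mm² overlap (of its 216.75 mm²) is removed, clipping the outline; the 4×26.5 cube at (-0.5, 7.5) partially overlaps it — only the 75.02 mm² overlap (of its 106.00 mm²) is removed, clipping the outline — area = 119.54 mm². Overall, the cross-section has 2 separate islands. Net area = 119.54 mm².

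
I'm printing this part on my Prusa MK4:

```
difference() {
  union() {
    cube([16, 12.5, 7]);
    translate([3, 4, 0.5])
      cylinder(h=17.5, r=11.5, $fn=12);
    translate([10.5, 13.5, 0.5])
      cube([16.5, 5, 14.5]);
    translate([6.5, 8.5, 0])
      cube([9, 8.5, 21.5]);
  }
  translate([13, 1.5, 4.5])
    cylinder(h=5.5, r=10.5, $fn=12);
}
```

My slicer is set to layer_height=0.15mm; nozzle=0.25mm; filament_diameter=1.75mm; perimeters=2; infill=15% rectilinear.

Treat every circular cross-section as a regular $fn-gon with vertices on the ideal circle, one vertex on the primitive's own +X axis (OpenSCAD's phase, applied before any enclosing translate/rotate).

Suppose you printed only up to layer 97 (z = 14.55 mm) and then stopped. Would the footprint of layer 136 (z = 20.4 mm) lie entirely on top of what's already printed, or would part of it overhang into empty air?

Compare the two slices. At z = 14.55: the cube does not reach this height (z outside [0, 7]); the cylinder at (3, 4): section is a regular 12-gon, circumradius r=11.5 (area = (12/2)·11.500²·sin(360°/12) = 396.75 mm²); the 16.5×5 cube at (10.5, 13.5) contributes its full rectangle (area 82.50 mm²); the cube at (6.5, 8.5) (footprint 9×8.5) is included at this height (area 76.50 mm²); Taking the union: the regions partially overlap — summed areas 555.75 mm² minus the doubly-counted overlap 44.79 mm² gives 510.96 mm² — area = 510.96 mm²; the cylinder at (13, 1.5) does not reach this height (z outside [4.5, 10]); Subtracting the remaining from the first: none of the subtracted shapes is present at this height, so the result so far is unchanged — area = 510.96 mm². At z = 20.4: the cube is not intersected at this z (z outside [0, 7]); the cylinder at (3, 4) is absent (z outside [0.5, 18]); the cube at (10.5, 13.5) is absent (z outside [0.5, 15]); the cube at (6.5, 8.5) is present — its section is the full 9×8.5 rectangle (area 76.50 mm²); Merging all regions: only the 9×8.5 cube at (6.5, 8.5) is present, so the union is just that shape — area = 76.50 mm²; the cylinder at (13, 1.5) does not reach this height (z outside [4.5, 10]); Taking the first minus the rest: none of the subtracted shapes is present at this height, so the result so far is unchanged — area = 76.50 mm². Checking containment: the cross-section at z = 20.4 is a subset of the cross-section at z = 14.55.

entirely on top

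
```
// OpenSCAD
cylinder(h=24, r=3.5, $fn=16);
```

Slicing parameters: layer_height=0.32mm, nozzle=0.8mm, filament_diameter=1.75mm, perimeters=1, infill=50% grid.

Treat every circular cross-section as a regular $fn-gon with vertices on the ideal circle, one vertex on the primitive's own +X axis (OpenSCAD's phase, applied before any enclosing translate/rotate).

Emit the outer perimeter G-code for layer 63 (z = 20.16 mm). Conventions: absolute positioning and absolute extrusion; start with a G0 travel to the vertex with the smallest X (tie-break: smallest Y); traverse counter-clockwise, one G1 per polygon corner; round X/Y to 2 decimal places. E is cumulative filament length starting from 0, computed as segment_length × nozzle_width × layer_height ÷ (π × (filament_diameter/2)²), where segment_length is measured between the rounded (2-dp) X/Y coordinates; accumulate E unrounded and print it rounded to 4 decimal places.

G0 X-3.50 Y0.00 Z20.16
G1 X-3.23 Y-1.34 E0.1455
G1 X-2.47 Y-2.47 E0.2904
G1 X-1.34 Y-3.23 E0.4354
G1 X0.00 Y-3.50 E0.5809
G1 X1.34 Y-3.23 E0.7263
G1 X2.47 Y-2.47 E0.8713
G1 X3.23 Y-1.34 E1.0162
G1 X3.50 Y0.00 E1.1617
G1 X3.23 Y1.34 E1.3072
G1 X2.47 Y2.47 E1.4521
G1 X1.34 Y3.23 E1.5971
G1 X0.00 Y3.50 E1.7426
G1 X-1.34 Y3.23 E1.8880
G1 X-2.47 Y2.47 E2.0330
G1 X-3.23 Y1.34 E2.1779
G1 X-3.50 Y0.00 E2.3234

At z = 20.16 mm: the r=3.5 cylinder gives a regular 16-gon of circumradius 3.5 (constant along its height). The outline is a single polygon with 16 vertices. Extrusion per mm of travel: 0.8 × 0.32 / (π × 0.875²) = 0.106432. Accumulating E over each segment gives final E = 2.3234.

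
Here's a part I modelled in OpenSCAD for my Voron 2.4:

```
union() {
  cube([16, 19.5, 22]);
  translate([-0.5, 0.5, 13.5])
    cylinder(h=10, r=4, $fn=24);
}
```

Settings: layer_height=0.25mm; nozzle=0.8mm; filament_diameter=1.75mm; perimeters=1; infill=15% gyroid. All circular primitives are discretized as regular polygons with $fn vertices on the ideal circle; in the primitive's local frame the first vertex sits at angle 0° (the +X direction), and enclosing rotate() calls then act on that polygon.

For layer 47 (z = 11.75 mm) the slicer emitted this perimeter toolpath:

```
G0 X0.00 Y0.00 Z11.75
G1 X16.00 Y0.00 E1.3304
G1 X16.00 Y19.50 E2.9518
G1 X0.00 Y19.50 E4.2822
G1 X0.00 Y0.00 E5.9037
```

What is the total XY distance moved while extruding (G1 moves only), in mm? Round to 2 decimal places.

71.00 mm

Sum the Euclidean lengths of each G1 segment: total = 71.00 mm.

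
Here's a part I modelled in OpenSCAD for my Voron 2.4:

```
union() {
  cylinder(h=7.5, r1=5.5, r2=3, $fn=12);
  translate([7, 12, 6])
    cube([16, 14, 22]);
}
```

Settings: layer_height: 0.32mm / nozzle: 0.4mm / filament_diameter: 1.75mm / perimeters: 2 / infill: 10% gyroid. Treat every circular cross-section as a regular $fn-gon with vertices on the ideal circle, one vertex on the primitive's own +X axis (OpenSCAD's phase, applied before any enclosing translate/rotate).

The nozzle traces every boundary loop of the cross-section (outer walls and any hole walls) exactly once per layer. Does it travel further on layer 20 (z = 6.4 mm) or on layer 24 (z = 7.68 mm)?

Layer 20 (z = 6.4): the cone contributes a regular 12-gon of circumradius 3.367 (interpolated between r1=5.5 and r2=3 at t=0.853) (perimeter = 2·12·3.367·sin(180°/12) = 20.91 mm); the cube at (7, 12) is present — its section is the full 16×14 rectangle (perimeter 60.00 mm); Combining (union): the 2 present regions are separate (no shared area or edge), so areas and boundary lengths simply add and each stays a separate island — boundary = 80.91 mm. So its perimeter = 80.91 mm. Layer 24 (z = 7.68): the cone is not intersected at this z (z outside [0, 7.5]); the 16×14 cube at (7, 12) contributes its full rectangle (perimeter 60.00 mm); Combining (union): only the 16×14 cube at (7, 12) is present, so the union is just that shape — boundary = 60.00 mm. So its perimeter = 60.00 mm. Layer 20 is larger (80.91 vs 60.00 mm).

layer 20 (z = 6.4 mm)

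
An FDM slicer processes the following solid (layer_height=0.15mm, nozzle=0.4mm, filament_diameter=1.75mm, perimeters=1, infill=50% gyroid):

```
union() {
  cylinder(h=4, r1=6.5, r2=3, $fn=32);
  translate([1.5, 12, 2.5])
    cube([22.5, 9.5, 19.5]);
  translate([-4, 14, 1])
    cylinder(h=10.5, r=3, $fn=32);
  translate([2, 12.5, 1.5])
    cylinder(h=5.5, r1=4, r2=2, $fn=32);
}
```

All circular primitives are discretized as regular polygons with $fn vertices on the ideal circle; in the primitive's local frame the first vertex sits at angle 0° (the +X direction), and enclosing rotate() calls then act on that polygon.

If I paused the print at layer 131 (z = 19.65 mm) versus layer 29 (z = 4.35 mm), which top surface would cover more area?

Layer 131 (z = 19.65): the cone is not intersected at this z (z outside [0, 4]); the cube at (1.5, 12) (footprint 22.5×9.5) is included at this height (area 213.75 mm²); the cylinder at (-4, 14) is not intersected at this z (z outside [1, 11.5]); the cone at (2, 12.5) does not reach this height (z outside [1.5, 7]); Merging all regions: only the 22.5×9.5 cube at (1.5, 12) is present, so the union is just that shape — area = 213.75 mm². So its area = 213.75 mm². Layer 29 (z = 4.35): the cone does not reach this height (z outside [0, 4]); the 22.5×9.5 cube at (1.5, 12) contributes its full rectangle (area 213.75 mm²); the r=3 cylinder at (-4, 14) contributes a regular 32-gon of circumradius 3 (area = (32/2)·3.000²·sin(360°/32) = 28.09 mm²); the cone at (2, 12.5) (r1=4→r2=2) has section circumradius 2.964 here — a regular 32-gon (area = (32/2)·2.964²·sin(360°/32) = 27.42 mm²); Combining (union): the regions partially overlap — summed areas 269.26 mm² minus the doubly-counted overlap 10.04 mm² gives 259.22 mm² — area = 259.22 mm². So its area = 259.22 mm². Layer 29 is larger (259.22 vs 213.75 mm²).

layer 29 (z = 4.35 mm)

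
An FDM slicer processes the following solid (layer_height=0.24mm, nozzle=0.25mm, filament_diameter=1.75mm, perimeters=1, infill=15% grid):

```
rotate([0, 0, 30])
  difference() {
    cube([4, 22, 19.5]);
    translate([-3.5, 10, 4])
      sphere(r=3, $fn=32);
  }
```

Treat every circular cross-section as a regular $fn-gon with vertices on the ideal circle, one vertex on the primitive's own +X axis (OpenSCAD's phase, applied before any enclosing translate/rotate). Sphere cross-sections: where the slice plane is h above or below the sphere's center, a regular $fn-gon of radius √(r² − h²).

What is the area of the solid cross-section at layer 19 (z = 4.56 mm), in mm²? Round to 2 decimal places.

At z = 4.56 mm: the cube is present — its section is the full 4×22 rectangle (area 88.00 mm²); the r=3 sphere at (-3.5, 10) slices to a regular 32-gon of circumradius 2.947 (√(r²−h²) with h=0.56 from center) (area = (32/2)·2.947²·sin(360°/32) = 27.11 mm²); After the difference (first − rest): starting from the 4×22 cube (88.00 mm²), the r=3 sphere at (-3.5, 10) misses the remaining region (no effect) — area = 88.00 mm²; (rotated 30° about Z; rotation is an isometry so areas/perimeters/island counts are preserved). Overall, the cross-section is a single solid region. Net area = 88.00 mm².

88.00 mm²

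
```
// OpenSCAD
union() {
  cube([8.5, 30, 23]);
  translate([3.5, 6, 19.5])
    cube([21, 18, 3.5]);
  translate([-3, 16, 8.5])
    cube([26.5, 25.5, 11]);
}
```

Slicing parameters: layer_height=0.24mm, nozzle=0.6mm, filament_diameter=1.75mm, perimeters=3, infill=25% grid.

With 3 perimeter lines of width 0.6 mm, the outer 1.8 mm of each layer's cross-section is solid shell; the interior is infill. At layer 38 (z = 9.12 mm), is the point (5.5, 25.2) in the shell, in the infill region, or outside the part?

infill

At z = 9.12 mm: the cube (footprint 8.5×30) is included at this height; the cube at (3.5, 6) is not intersected at this z (z outside [19.5, 23]); the cube at (-3, 16) is present — its section is the full 26.5×25.5 rectangle; Taking the union: the regions partially overlap (shared area 119.00 mm²), so overlapping operands fuse into one piece — 1 connected region. Overall, the cross-section is a single solid region. The nearest boundary edge runs (-3.00, 16.00)→(-3.00, 41.50); distance from the point to it = 8.50 mm. The point is inside the cross-section and 8.50 mm from the nearest boundary — more than the 1.8 mm shell width (3 × 0.6), so it's in the infill interior.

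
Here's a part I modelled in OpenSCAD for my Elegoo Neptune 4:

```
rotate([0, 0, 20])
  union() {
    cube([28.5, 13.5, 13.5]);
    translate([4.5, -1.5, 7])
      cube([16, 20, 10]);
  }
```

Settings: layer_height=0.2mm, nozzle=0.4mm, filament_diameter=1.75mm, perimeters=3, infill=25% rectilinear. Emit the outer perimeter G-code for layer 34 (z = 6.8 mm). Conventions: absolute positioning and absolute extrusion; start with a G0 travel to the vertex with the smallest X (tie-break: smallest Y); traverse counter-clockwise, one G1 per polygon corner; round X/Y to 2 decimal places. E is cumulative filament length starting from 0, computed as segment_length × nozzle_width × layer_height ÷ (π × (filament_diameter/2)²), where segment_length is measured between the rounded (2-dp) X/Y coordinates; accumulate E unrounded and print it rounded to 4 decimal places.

G0 X-4.62 Y12.69 Z6.80
G1 X0.00 Y0.00 E0.4492
G1 X26.78 Y9.75 E1.3971
G1 X22.16 Y22.43 E1.8459
G1 X-4.62 Y12.69 E2.7937

At z = 6.8 mm: the cube is present — its section is the full 28.5×13.5 rectangle; the cube at (4.5, -1.5) is not intersected at this z (z outside [7, 17]); Taking the union: only the 28.5×13.5 cube is present, so the union is just that shape — 1 connected region; (whole slice rotated 20° about Z — lengths, areas and connectivity unchanged). The outline is a single polygon with 4 vertices. Extrusion per mm of travel: 0.4 × 0.2 / (π × 0.875²) = 0.033260. Accumulating E over each segment gives final E = 2.7937.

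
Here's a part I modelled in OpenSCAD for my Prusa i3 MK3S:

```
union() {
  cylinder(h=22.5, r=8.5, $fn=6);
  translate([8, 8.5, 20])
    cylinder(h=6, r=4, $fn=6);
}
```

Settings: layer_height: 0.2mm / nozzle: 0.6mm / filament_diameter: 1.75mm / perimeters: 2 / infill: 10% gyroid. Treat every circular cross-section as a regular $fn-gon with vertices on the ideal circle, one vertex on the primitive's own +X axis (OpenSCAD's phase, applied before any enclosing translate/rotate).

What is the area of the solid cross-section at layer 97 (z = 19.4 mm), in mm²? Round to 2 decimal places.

187.71 mm²

At z = 19.4 mm: the cylinder: section is a regular 6-gon, circumradius r=8.5 (area = (6/2)·8.500²·sin(360°/6) = 187.71 mm²); the cylinder at (8, 8.5) does not reach this height (z outside [20, 26]); Taking the union: only the r=8.5 cylinder is present, so the union is just that shape — area = 187.71 mm². Overall, the cross-section is a single solid region. Net area = 187.71 mm².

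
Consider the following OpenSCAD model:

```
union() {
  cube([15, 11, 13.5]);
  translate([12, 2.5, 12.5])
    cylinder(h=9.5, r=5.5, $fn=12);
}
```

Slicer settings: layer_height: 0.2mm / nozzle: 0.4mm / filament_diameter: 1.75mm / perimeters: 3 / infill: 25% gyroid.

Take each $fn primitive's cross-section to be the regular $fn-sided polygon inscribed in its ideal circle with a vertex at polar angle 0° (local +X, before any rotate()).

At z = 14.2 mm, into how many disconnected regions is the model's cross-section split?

At z = 14.2 mm: the cube is not intersected at this z (z outside [0, 13.5]); the r=5.5 cylinder at (12, 2.5) contributes a regular 12-gon of circumradius 5.5; Merging all regions: only the r=5.5 cylinder at (12, 2.5) is present, so the union is just that shape — 1 connected region. The result has 1 disconnected region.

1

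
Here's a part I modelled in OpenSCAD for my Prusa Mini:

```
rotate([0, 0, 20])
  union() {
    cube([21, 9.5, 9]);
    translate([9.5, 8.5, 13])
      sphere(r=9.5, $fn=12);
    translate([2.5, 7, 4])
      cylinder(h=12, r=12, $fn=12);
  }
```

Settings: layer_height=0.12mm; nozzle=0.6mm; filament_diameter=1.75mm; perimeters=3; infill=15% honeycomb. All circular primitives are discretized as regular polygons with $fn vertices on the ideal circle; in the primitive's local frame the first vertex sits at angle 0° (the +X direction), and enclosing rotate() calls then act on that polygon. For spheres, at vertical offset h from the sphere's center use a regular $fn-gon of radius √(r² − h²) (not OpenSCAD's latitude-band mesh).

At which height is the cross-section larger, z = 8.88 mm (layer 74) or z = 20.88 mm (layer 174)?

Layer 74 (z = 8.88): the cube (footprint 21×9.5) is included at this height (area 199.50 mm²); the r=9.5 sphere at (9.5, 8.5) contributes a regular 12-gon of circumradius √(9.5²−4.12²) = 8.560 (area = (12/2)·8.560²·sin(360°/12) = 219.83 mm²); the cylinder at (2.5, 7): section is a regular 12-gon, circumradius r=12 (area = (12/2)·12.000²·sin(360°/12) = 432.00 mm²); Combining (union): the regions partially overlap — summed areas 851.33 mm² minus the doubly-counted overlap 322.37 mm² gives 528.96 mm² — area = 528.96 mm²; (whole slice rotated 20° about Z — lengths, areas and connectivity unchanged). So its area = 528.96 mm². Layer 174 (z = 20.88): the cube is not intersected at this z (z outside [0, 9]); the r=9.5 sphere at (9.5, 8.5) contributes a regular 12-gon of circumradius √(9.5²−7.88²) = 5.306 (area = (12/2)·5.306²·sin(360°/12) = 84.47 mm²); the cylinder at (2.5, 7) is not intersected at this z (z outside [4, 16]); Merging all regions: only the r=9.5 sphere at (9.5, 8.5) is present, so the union is just that shape — area = 84.47 mm²; (whole slice rotated 20° about Z — lengths, areas and connectivity unchanged). So its area = 84.47 mm². Layer 74 is larger (528.96 vs 84.47 mm²).

layer 74 (z = 8.88 mm)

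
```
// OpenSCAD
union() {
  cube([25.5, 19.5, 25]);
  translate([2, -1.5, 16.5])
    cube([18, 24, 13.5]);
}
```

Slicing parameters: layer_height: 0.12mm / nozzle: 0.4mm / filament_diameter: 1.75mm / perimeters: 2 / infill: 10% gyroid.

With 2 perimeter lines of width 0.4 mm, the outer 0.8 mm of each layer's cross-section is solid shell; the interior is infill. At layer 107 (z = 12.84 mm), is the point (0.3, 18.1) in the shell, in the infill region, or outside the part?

shell

At z = 12.84 mm: the cube (footprint 25.5×19.5) is included at this height; the cube at (2, -1.5) is absent (z outside [16.5, 30]); Taking the union: only the 25.5×19.5 cube is present, so the union is just that shape — 1 connected region. Overall, the cross-section is a single solid region. The nearest boundary edge runs (0.00, 19.50)→(0.00, 0.00); distance from the point to it = 0.30 mm. The point is inside the cross-section, 0.30 mm from the nearest boundary — within the 0.8 mm shell band (2 × 0.4).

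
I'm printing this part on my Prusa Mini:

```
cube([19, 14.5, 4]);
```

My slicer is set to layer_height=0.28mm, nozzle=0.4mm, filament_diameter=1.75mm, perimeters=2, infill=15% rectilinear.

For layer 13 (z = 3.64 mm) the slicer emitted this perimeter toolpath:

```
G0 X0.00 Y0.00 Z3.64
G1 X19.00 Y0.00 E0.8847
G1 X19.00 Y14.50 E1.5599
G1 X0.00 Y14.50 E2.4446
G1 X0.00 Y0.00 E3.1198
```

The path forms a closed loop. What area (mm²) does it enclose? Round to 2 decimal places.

275.50 mm²

Apply the shoelace formula to the sequence of (X, Y) vertices; enclosed area = 275.50 mm².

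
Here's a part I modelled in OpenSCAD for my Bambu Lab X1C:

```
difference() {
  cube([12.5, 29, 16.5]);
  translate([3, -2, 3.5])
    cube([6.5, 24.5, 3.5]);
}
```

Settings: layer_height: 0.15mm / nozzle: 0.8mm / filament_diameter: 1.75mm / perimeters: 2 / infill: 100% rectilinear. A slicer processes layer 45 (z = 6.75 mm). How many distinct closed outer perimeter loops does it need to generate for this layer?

1

At z = 6.75 mm: the cube (footprint 12.5×29) is included at this height; the cube at (3, -2) is present — its section is the full 6.5×24.5 rectangle; Taking the first minus the rest: starting from the 12.5×29 cube, the 6.5×24.5 cube at (3, -2) partially overlaps it — only the 146.25 mm² overlap (of its 159.25 mm²) is removed, clipping the outline — 1 connected region. The result has 1 disconnected region.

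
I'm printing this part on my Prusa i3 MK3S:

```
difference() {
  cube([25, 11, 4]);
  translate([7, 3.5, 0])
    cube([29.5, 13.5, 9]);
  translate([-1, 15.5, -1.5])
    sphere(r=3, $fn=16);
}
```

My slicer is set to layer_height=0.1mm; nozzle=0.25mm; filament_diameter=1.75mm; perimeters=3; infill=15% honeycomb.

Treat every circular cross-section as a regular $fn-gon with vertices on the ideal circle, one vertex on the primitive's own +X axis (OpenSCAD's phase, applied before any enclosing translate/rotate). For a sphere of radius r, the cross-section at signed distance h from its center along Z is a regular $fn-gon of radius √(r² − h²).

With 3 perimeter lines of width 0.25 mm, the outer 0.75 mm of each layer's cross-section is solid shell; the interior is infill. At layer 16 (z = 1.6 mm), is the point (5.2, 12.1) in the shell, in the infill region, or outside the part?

At z = 1.6 mm: the 25×11 cube contributes its full rectangle; the 29.5×13.5 cube at (7, 3.5) contributes its full rectangle; the sphere at (-1, 15.5) is absent (|z−center|=3.100 > r=3); Subtracting the remaining from the first: starting from the 25×11 cube, the 29.5×13.5 cube at (7, 3.5) partially overlaps it — only the 135.00 mm² overlap (of its 398.25 mm²) is removed, clipping the outline — 1 connected region. Overall, the cross-section is a single solid region. The nearest boundary edge runs (0.00, 11.00)→(7.00, 11.00); distance from the point to it = 1.10 mm. The point is not inside any of the regions above, so it lies outside the cross-section (1.10 mm from the nearest boundary).

outside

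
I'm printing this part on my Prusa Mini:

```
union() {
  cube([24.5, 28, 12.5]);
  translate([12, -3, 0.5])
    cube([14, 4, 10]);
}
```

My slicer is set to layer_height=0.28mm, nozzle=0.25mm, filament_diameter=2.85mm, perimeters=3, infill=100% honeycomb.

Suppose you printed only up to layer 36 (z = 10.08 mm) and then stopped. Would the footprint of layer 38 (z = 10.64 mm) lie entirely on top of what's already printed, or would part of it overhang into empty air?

entirely on top

Compare the two slices. At z = 10.08: the cube is present — its section is the full 24.5×28 rectangle (area 686.00 mm²); the cube at (12, -3) (footprint 14×4) is included at this height (area 56.00 mm²); Taking the union: the regions partially overlap — summed areas 742.00 mm² minus the doubly-counted overlap 12.50 mm² gives 729.50 mm² — area = 729.50 mm². At z = 10.64: the 24.5×28 cube contributes its full rectangle (area 686.00 mm²); the cube at (12, -3) is not intersected at this z (z outside [0.5, 10.5]); Taking the union: only the 24.5×28 cube is present, so the union is just that shape — area = 686.00 mm². Checking containment: the cross-section at z = 10.64 is a subset of the cross-section at z = 10.08.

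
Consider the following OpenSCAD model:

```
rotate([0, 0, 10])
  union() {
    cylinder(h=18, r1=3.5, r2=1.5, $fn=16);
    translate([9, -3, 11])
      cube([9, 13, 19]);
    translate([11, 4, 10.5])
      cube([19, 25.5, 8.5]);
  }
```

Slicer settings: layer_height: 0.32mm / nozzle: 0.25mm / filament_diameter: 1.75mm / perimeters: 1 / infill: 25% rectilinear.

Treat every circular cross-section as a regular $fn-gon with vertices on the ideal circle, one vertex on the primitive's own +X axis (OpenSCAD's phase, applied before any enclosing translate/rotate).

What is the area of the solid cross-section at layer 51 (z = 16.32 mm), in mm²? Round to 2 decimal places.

568.21 mm²

At z = 16.32 mm: the cone (r1=3.5→r2=1.5) has section circumradius 1.687 here — a regular 16-gon (area = (16/2)·1.687²·sin(360°/16) = 8.71 mm²); the cube at (9, -3) is present — its section is the full 9×13 rectangle (area 117.00 mm²); the 19×25.5 cube at (11, 4) contributes its full rectangle (area 484.50 mm²); Merging all regions: the regions partially overlap — summed areas 610.21 mm² minus the doubly-counted overlap 42.00 mm² gives 568.21 mm² — area = 568.21 mm²; (rotated 10° about Z; rotation is an isometry so areas/perimeters/island counts are preserved). Overall, the cross-section has 2 separate islands. Net area = 568.21 mm².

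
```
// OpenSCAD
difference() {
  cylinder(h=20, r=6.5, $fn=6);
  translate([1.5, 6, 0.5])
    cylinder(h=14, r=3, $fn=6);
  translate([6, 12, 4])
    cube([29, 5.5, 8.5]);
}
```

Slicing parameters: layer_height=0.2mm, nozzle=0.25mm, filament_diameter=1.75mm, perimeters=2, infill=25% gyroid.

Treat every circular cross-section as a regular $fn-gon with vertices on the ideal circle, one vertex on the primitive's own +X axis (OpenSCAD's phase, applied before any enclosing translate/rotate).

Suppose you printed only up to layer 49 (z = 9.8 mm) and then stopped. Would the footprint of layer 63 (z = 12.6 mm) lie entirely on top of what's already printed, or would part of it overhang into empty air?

Compare the two slices. At z = 9.8: the cylinder: section is a regular 6-gon, circumradius r=6.5 (area = (6/2)·6.500²·sin(360°/6) = 109.77 mm²); the cylinder at (1.5, 6): section is a regular 6-gon, circumradius r=3 (area = (6/2)·3.000²·sin(360°/6) = 23.38 mm²); the cube at (6, 12) (footprint 29×5.5) is included at this height (area 159.50 mm²); After the difference (first − rest): starting from the r=6.5 cylinder (109.77 mm²), the r=3 cylinder at (1.5, 6) partially overlaps it — only the 9.08 mm² overlap (of its 23.38 mm²) is removed, clipping the outline; the 29×5.5 cube at (6, 12) misses the remaining region (no effect) — area = 100.69 mm². At z = 12.6: the cylinder: section is a regular 6-gon, circumradius r=6.5 (area = (6/2)·6.500²·sin(360°/6) = 109.77 mm²); the cylinder at (1.5, 6): section is a regular 6-gon, circumradius r=3 (area = (6/2)·3.000²·sin(360°/6) = 23.38 mm²); the cube at (6, 12) is not intersected at this z (z outside [4, 12.5]); After the difference (first − rest): starting from the r=6.5 cylinder (109.77 mm²), the r=3 cylinder at (1.5, 6) partially overlaps it — only the 9.08 mm² overlap (of its 23.38 mm²) is removed, clipping the outline — area = 100.69 mm². Checking containment: the cross-section at z = 12.6 is a subset of the cross-section at z = 9.8.

entirely on top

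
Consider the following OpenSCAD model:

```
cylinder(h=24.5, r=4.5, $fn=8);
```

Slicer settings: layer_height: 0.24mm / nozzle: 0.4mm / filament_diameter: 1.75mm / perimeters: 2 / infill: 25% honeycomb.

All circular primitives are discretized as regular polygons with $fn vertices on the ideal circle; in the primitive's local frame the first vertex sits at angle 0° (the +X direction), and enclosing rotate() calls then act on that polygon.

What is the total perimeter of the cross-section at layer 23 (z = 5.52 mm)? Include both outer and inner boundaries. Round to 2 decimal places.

27.55 mm

At z = 5.52 mm: the r=4.5 cylinder gives a regular 8-gon of circumradius 4.5 (constant along its height) (perimeter = 2·8·4.500·sin(180°/8) = 27.55 mm). Overall, the cross-section is a single solid region. Total boundary length (outer) = 27.55 mm.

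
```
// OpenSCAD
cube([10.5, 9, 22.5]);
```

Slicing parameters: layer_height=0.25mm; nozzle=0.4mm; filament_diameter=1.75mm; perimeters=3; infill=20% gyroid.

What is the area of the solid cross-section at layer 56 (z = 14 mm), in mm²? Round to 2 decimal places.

94.50 mm²

At z = 14 mm: the cube (footprint 10.5×9) is included at this height (area 94.50 mm²). Overall, the cross-section is a single solid region. Net area = 94.50 mm².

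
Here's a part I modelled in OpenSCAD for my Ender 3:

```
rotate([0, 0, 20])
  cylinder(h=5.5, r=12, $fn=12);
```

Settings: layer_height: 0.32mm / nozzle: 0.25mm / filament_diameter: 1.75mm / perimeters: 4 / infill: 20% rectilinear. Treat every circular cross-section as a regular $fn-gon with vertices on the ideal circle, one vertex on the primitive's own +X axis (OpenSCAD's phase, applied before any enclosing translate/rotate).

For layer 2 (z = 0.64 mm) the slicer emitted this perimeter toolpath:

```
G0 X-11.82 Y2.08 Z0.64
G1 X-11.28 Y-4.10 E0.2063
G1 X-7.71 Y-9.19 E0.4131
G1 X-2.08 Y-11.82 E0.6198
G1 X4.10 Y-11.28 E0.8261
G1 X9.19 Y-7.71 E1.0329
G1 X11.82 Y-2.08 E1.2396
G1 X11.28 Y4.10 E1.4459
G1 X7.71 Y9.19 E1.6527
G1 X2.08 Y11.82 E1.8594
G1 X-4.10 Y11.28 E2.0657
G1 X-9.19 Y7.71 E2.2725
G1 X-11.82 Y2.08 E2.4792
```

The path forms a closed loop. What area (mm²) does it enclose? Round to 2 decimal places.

Apply the shoelace formula to the sequence of (X, Y) vertices; enclosed area = 431.99 mm².

431.99 mm²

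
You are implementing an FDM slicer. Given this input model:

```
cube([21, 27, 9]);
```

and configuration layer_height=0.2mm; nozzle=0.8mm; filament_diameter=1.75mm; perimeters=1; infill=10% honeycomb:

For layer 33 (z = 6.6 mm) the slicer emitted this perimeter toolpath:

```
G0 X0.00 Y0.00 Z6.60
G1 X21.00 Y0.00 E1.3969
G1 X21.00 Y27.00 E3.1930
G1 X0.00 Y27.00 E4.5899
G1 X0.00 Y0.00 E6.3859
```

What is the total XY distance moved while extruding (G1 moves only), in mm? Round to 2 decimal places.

96.00 mm

Sum the Euclidean lengths of each G1 segment: total = 96.00 mm.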